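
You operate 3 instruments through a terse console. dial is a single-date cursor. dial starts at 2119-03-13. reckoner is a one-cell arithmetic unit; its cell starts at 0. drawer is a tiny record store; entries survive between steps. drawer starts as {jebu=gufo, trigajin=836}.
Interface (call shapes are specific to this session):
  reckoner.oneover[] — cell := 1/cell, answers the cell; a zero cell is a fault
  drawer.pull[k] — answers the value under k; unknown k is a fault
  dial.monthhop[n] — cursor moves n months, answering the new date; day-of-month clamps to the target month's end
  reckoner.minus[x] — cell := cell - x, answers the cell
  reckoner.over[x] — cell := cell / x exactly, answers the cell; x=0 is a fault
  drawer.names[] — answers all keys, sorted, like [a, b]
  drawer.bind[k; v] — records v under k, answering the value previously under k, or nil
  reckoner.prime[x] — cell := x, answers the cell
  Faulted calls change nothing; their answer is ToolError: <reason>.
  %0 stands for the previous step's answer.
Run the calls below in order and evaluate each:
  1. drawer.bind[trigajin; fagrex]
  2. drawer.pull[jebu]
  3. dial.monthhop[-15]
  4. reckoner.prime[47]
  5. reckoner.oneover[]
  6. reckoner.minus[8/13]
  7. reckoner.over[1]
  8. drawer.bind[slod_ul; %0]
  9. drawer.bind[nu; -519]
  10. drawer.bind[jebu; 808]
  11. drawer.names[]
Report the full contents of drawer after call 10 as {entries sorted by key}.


Answer: {jebu=808, nu=-519, slod_ul=-363/611, trigajin=fagrex}

Derivation:
CALL drawer.bind[k='trigajin'; v='fagrex']
RET  836
CALL drawer.pull[k='jebu']
RET  gufo
CALL dial.monthhop[n='-15']
RET  2117-12-13
CALL reckoner.prime[x='47']
RET  47
CALL reckoner.oneover[]
RET  1/47
CALL reckoner.minus[x='8/13']
RET  -363/611
CALL reckoner.over[x='1']
RET  -363/611
CALL drawer.bind[k='slod_ul'; v='%0']
RET  nil
CALL drawer.bind[k='nu'; v='-519']
RET  nil
CALL drawer.bind[k='jebu'; v='808']
RET  gufo
CALL drawer.names[]
RET  [jebu, nu, slod_ul, trigajin]


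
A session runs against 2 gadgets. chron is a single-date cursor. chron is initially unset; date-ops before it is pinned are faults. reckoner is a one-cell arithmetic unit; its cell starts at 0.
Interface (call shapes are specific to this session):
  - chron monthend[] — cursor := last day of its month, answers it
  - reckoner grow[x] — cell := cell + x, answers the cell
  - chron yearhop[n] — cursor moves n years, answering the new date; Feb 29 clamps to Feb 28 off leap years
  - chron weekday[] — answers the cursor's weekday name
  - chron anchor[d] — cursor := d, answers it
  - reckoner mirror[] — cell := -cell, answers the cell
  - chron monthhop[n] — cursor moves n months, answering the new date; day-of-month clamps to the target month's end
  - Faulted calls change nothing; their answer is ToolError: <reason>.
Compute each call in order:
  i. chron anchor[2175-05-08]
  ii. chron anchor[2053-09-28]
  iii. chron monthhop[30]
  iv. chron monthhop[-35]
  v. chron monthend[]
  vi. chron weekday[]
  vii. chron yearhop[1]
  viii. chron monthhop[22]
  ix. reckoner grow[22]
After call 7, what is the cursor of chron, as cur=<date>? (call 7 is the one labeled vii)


$ chron anchor d: 2175-05-08
  2175-05-08
$ chron anchor d: 2053-09-28
  2053-09-28
$ chron monthhop n: 30
  2056-03-28
$ chron monthhop n: -35
  2053-04-28
$ chron monthend
  2053-04-30
$ chron weekday
  Wednesday
$ chron yearhop n: 1
  2054-04-30
$ chron monthhop n: 22
  2056-02-29
$ reckoner grow x: 22
  22

Answer: cur=2054-04-30


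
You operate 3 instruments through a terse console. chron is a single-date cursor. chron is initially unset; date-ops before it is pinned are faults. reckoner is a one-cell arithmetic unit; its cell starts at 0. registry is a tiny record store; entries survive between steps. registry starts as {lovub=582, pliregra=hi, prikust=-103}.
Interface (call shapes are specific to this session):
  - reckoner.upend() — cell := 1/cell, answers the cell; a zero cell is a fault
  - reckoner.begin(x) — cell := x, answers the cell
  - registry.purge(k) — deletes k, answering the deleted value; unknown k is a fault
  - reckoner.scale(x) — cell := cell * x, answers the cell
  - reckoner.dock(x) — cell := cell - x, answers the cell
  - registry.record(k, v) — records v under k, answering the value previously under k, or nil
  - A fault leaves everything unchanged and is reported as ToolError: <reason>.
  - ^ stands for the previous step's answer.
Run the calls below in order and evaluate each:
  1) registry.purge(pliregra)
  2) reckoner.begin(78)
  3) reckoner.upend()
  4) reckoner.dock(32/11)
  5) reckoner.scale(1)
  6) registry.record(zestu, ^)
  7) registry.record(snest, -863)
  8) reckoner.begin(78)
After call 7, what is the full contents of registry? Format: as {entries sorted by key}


I use purge passing k→pliregra, giving hi.
I run begin passing x→78, giving 78.
Now I run upend(): 1/78.
I use dock passing x→32/11, and get -2485/858.
I invoke scale passing x→1, and get -2485/858.
Next I call record passing k→zestu, v→^, and observe nil.
I try record passing k→snest, v→-863, → nil.
I call begin passing x→78, which returns 78.

Answer: {lovub=582, prikust=-103, snest=-863, zestu=-2485/858}


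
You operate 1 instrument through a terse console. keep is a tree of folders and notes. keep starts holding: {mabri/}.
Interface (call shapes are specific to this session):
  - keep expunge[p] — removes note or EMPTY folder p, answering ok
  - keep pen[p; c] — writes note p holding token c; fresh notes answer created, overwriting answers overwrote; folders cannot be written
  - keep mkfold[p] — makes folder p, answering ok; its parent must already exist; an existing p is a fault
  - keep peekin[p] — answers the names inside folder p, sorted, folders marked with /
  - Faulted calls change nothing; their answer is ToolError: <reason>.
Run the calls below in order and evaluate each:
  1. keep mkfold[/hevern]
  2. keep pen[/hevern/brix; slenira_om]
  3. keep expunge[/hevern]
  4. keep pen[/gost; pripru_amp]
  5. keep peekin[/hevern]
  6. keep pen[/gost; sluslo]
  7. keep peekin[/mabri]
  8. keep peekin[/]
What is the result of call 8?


Answer: [gost, hevern/, mabri/]

Derivation:
// 1. keep mkfold(p=/hevern) == ok
// 2. keep pen(p=/hevern/brix, c=slenira_om) == created
// 3. keep expunge(p=/hevern) == ToolError: not empty
// 4. keep pen(p=/gost, c=pripru_amp) == created
// 5. keep peekin(p=/hevern) == [brix]
// 6. keep pen(p=/gost, c=sluslo) == overwrote
// 7. keep peekin(p=/mabri) == []
// 8. keep peekin(p=/) == [gost, hevern/, mabri/]


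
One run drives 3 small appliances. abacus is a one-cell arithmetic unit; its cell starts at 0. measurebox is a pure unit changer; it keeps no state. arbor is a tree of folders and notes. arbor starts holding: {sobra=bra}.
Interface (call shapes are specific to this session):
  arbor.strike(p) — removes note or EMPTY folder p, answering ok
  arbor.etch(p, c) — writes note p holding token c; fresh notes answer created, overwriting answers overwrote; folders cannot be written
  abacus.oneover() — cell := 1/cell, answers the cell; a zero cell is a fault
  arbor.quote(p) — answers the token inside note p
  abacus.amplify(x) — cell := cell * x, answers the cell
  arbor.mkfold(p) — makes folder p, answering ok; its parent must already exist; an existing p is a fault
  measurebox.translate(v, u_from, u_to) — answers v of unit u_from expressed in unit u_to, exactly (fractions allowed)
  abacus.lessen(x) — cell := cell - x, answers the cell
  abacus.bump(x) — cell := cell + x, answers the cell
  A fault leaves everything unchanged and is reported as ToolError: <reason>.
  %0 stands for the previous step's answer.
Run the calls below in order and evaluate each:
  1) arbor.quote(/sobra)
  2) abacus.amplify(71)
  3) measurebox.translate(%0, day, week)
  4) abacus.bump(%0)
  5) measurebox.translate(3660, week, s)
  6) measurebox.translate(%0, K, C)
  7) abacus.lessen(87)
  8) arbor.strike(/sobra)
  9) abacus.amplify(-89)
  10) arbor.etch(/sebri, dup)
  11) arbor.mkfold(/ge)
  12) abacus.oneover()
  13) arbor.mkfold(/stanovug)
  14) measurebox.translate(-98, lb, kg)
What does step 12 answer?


>>> arbor.quote p='/sobra'
  bra
>>> abacus.amplify x='71'
  0
>>> measurebox.translate v='%0' u_from='day' u_to='week'
  0
>>> abacus.bump x='%0'
  0
>>> measurebox.translate v='3660' u_from='week' u_to='s'
  2213568000
>>> measurebox.translate v='%0' u_from='K' u_to='C'
  44271354537/20
>>> abacus.lessen x='87'
  -87
>>> arbor.strike p='/sobra'
  ok
>>> abacus.amplify x='-89'
  7743
>>> arbor.etch p='/sebri' c='dup'
  created
>>> arbor.mkfold p='/ge'
  ok
>>> abacus.oneover
  1/7743
>>> arbor.mkfold p='/stanovug'
  ok
>>> measurebox.translate v='-98' u_from='lb' u_to='kg'
  -2222602613/50000000

Answer: 1/7743


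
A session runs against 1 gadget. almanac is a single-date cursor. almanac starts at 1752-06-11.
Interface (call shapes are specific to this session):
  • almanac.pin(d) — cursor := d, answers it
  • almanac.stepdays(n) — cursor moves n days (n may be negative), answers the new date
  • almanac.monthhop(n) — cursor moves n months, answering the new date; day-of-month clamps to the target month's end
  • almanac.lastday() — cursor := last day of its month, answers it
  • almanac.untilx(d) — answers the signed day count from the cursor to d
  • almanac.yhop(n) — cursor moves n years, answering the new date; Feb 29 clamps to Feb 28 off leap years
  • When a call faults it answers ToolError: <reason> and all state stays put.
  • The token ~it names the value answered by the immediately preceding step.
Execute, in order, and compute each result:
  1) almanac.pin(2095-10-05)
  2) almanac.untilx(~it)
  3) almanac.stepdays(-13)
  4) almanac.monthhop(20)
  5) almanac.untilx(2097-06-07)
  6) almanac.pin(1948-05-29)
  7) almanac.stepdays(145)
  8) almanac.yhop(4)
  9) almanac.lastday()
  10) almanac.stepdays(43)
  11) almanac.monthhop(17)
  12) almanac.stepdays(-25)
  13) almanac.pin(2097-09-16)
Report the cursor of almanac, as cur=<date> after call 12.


% almanac.pin 2095-10-05
:: 2095-10-05
% almanac.untilx ~it
:: 0
% almanac.stepdays -13
:: 2095-09-22
% almanac.monthhop 20
:: 2097-05-22
% almanac.untilx 2097-06-07
:: 16
% almanac.pin 1948-05-29
:: 1948-05-29
% almanac.stepdays 145
:: 1948-10-21
% almanac.yhop 4
:: 1952-10-21
% almanac.lastday
:: 1952-10-31
% almanac.stepdays 43
:: 1952-12-13
% almanac.monthhop 17
:: 1954-05-13
% almanac.stepdays -25
:: 1954-04-18
% almanac.pin 2097-09-16
:: 2097-09-16

Answer: cur=1954-04-18


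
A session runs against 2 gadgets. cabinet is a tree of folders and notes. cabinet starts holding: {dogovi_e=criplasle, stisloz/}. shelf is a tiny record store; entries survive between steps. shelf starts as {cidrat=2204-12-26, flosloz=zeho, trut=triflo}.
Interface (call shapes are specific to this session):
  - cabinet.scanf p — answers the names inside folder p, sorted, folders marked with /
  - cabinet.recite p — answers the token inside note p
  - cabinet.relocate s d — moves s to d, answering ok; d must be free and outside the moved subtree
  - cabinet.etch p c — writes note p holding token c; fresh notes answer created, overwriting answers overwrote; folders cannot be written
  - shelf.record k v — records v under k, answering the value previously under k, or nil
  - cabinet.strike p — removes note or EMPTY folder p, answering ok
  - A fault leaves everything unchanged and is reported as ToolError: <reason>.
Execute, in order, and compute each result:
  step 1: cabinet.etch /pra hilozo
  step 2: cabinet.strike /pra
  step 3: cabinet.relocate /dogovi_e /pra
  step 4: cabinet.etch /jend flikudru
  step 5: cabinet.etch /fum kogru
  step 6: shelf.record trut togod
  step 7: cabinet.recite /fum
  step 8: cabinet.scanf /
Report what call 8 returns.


Answer: [fum, jend, pra, stisloz/]

Derivation:
>> etch(p: /pra, c: hilozo)
<< created
>> strike(p: /pra)
<< ok
>> relocate(s: /dogovi_e, d: /pra)
<< ok
>> etch(p: /jend, c: flikudru)
<< created
>> etch(p: /fum, c: kogru)
<< created
>> record(k: trut, v: togod)
<< triflo
>> recite(p: /fum)
<< kogru
>> scanf(p: /)
<< [fum, jend, pra, stisloz/]


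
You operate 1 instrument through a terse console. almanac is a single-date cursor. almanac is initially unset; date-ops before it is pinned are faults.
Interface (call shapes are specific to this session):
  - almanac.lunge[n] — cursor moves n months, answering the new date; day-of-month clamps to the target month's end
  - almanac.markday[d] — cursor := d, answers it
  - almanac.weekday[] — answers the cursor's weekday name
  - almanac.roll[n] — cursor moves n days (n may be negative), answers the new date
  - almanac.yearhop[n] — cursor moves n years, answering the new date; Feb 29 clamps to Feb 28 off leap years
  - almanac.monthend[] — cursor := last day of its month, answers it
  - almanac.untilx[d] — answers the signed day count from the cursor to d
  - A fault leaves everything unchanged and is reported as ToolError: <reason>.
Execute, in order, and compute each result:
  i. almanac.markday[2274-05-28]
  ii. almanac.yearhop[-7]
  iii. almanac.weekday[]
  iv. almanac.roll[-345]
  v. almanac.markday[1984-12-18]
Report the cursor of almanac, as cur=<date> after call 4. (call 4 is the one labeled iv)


Answer: cur=2266-06-17

Derivation:
>> almanac.markday(d: 2274-05-28)
<< 2274-05-28
>> almanac.yearhop(n: -7)
<< 2267-05-28
>> almanac.weekday()
<< Tuesday
>> almanac.roll(n: -345)
<< 2266-06-17
>> almanac.markday(d: 1984-12-18)
<< 1984-12-18


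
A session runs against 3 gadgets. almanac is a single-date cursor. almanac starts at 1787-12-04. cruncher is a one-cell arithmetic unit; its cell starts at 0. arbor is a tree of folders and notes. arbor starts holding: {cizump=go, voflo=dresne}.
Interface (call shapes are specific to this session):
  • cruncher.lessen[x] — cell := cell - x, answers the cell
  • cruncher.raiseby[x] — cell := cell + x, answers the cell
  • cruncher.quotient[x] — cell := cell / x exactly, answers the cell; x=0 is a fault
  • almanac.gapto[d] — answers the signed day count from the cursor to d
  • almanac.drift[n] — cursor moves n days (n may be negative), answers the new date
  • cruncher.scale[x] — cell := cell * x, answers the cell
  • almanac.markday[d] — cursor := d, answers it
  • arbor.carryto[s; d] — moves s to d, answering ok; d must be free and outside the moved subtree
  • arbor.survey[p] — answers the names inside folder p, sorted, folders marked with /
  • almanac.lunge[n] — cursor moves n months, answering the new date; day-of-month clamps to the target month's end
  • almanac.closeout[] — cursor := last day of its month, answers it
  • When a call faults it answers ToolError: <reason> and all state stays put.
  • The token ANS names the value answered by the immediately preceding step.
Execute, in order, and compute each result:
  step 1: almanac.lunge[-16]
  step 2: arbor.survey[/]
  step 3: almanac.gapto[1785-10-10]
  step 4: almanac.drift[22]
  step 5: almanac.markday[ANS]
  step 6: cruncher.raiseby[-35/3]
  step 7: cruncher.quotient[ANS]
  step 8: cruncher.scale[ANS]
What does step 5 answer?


;; almanac.lunge(n→-16) == 1786-08-04
;; arbor.survey(p→/) == [cizump, voflo]
;; almanac.gapto(d→1785-10-10) == -298
;; almanac.drift(n→22) == 1786-08-26
;; almanac.markday(d→ANS) == 1786-08-26
;; cruncher.raiseby(x→-35/3) == -35/3
;; cruncher.quotient(x→ANS) == 1
;; cruncher.scale(x→ANS) == 1

Answer: 1786-08-26


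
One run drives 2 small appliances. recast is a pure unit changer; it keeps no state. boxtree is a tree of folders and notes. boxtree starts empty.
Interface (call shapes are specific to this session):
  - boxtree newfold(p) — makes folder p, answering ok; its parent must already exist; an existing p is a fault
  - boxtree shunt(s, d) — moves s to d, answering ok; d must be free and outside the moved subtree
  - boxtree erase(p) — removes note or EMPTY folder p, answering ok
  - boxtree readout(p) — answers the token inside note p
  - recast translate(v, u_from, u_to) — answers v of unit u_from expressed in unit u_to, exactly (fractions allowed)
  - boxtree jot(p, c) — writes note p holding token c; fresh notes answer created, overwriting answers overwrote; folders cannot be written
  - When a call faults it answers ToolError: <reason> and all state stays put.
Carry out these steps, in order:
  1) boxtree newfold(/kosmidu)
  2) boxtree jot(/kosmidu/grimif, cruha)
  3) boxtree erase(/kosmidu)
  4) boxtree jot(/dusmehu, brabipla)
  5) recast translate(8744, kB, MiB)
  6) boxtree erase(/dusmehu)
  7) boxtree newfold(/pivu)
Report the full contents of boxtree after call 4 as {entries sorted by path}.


Answer: {dusmehu=brabipla, kosmidu/, kosmidu/grimif=cruha}

Derivation:
-- boxtree newfold(/kosmidu) => ok
-- boxtree jot(/kosmidu/grimif, cruha) => created
-- boxtree erase(/kosmidu) => ToolError: not empty
-- boxtree jot(/dusmehu, brabipla) => created
-- recast translate(8744, kB, MiB) => 136625/16384
-- boxtree erase(/dusmehu) => ok
-- boxtree newfold(/pivu) => ok


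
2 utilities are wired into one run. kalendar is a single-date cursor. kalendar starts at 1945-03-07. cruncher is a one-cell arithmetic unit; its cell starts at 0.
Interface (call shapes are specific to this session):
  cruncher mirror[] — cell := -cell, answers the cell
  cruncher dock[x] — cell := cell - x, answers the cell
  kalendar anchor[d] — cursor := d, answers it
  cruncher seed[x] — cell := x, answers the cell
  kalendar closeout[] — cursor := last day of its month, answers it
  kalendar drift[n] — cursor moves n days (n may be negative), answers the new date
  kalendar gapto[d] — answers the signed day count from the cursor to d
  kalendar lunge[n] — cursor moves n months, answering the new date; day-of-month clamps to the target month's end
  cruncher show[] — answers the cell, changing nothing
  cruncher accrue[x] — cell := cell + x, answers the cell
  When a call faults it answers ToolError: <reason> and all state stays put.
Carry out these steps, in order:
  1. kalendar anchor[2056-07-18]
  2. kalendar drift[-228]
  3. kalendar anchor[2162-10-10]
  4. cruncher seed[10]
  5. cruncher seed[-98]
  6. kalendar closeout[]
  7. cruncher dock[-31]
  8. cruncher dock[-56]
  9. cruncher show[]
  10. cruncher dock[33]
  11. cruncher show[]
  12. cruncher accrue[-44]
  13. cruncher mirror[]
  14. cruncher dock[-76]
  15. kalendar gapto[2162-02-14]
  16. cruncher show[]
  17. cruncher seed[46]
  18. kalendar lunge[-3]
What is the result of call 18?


// 1. kalendar anchor(d: 2056-07-18) == 2056-07-18
// 2. kalendar drift(n: -228) == 2055-12-03
// 3. kalendar anchor(d: 2162-10-10) == 2162-10-10
// 4. cruncher seed(x: 10) == 10
// 5. cruncher seed(x: -98) == -98
// 6. kalendar closeout() == 2162-10-31
// 7. cruncher dock(x: -31) == -67
// 8. cruncher dock(x: -56) == -11
// 9. cruncher show() == -11
// 10. cruncher dock(x: 33) == -44
// 11. cruncher show() == -44
// 12. cruncher accrue(x: -44) == -88
// 13. cruncher mirror() == 88
// 14. cruncher dock(x: -76) == 164
// 15. kalendar gapto(d: 2162-02-14) == -259
// 16. cruncher show() == 164
// 17. cruncher seed(x: 46) == 46
// 18. kalendar lunge(n: -3) == 2162-07-31

Answer: 2162-07-31


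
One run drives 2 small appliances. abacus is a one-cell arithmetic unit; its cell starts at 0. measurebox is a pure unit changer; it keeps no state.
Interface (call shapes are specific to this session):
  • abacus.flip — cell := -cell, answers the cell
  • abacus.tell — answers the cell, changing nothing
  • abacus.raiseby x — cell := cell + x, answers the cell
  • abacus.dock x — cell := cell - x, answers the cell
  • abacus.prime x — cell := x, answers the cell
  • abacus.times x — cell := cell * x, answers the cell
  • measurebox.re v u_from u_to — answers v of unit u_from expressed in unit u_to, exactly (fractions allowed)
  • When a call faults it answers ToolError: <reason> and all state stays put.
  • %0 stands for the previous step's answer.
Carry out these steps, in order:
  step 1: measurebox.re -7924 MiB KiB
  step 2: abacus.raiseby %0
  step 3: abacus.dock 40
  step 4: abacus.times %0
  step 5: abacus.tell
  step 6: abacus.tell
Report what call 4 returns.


I try measurebox.re with v=-7924, u_from=MiB, u_to=KiB, and observe -8114176.
Then abacus.raiseby with x=%0, which returns -8114176.
Then abacus.dock with x=40: -8114216.
Now I run abacus.times with x=%0, which returns 65840501294656.
Now I run abacus.tell(), and observe 65840501294656.
I call abacus.tell(), which returns 65840501294656.

Answer: 65840501294656


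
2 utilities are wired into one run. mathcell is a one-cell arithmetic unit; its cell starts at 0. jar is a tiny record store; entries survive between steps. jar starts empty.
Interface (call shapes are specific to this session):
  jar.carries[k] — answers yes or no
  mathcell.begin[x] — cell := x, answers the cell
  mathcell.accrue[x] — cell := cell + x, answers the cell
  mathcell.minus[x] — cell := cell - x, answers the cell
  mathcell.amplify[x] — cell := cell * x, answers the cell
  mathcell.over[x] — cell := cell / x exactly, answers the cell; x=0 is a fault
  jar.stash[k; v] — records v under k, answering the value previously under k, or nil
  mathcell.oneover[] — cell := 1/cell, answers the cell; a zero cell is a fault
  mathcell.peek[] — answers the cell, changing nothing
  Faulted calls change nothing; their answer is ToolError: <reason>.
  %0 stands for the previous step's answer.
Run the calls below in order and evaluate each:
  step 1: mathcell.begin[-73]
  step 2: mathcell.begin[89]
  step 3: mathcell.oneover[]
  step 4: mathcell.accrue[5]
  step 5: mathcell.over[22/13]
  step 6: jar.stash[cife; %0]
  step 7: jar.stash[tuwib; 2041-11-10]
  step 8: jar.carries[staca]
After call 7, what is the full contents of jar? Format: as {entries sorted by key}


Answer: {cife=2899/979, tuwib=2041-11-10}

Derivation:
! 1. mathcell.begin(x='-73') ~> -73
! 2. mathcell.begin(x='89') ~> 89
! 3. mathcell.oneover() ~> 1/89
! 4. mathcell.accrue(x='5') ~> 446/89
! 5. mathcell.over(x='22/13') ~> 2899/979
! 6. jar.stash(k='cife', v='%0') ~> nil
! 7. jar.stash(k='tuwib', v='2041-11-10') ~> nil
! 8. jar.carries(k='staca') ~> no


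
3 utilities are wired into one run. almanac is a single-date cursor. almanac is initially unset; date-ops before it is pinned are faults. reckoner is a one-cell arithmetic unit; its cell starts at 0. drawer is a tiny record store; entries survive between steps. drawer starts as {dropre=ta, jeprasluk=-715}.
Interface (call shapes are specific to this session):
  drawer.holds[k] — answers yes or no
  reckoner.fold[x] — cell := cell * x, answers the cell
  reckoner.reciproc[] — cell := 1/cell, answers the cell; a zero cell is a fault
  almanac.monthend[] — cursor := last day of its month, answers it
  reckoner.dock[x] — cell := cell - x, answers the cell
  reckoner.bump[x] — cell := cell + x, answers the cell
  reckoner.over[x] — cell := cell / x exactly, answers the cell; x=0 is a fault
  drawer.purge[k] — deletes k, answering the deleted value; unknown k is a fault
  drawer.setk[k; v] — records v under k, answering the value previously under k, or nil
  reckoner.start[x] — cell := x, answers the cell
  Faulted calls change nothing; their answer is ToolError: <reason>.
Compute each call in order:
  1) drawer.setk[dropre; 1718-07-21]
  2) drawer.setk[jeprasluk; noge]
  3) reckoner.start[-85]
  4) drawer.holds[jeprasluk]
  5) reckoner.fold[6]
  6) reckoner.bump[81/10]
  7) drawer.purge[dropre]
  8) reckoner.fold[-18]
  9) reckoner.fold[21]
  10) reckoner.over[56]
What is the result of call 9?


-> drawer.setk(k='dropre', v='1718-07-21')
<- ta
-> drawer.setk(k='jeprasluk', v='noge')
<- -715
-> reckoner.start(x='-85')
<- -85
-> drawer.holds(k='jeprasluk')
<- yes
-> reckoner.fold(x='6')
<- -510
-> reckoner.bump(x='81/10')
<- -5019/10
-> drawer.purge(k='dropre')
<- 1718-07-21
-> reckoner.fold(x='-18')
<- 45171/5
-> reckoner.fold(x='21')
<- 948591/5
-> reckoner.over(x='56')
<- 135513/40

Answer: 948591/5


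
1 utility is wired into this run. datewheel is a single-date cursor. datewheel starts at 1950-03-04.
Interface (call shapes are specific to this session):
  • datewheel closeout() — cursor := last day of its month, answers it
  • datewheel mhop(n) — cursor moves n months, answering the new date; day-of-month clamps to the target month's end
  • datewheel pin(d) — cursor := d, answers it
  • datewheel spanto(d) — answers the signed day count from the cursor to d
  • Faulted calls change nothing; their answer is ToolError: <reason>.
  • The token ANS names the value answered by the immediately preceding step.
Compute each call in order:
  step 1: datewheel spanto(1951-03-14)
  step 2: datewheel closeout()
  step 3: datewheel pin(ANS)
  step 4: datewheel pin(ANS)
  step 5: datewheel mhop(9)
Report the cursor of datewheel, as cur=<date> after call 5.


~$ datewheel spanto d: 1951-03-14
= 375
~$ datewheel closeout
= 1950-03-31
~$ datewheel pin d: ANS
= 1950-03-31
~$ datewheel pin d: ANS
= 1950-03-31
~$ datewheel mhop n: 9
= 1950-12-31

Answer: cur=1950-12-31


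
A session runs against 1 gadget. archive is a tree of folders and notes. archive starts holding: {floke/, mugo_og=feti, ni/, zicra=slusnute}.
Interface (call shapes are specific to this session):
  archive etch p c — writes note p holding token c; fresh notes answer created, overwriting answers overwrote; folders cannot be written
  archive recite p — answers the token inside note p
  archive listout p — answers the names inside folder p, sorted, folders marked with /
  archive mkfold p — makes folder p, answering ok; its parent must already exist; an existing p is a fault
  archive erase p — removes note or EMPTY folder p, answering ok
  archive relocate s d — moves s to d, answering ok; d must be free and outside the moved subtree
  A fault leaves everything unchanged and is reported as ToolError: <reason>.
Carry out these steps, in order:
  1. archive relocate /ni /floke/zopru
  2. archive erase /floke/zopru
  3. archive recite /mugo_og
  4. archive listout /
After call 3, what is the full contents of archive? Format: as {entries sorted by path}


Answer: {floke/, mugo_og=feti, zicra=slusnute}

Derivation:
>> archive relocate(s=/ni, d=/floke/zopru)
<< ok
>> archive erase(p=/floke/zopru)
<< ok
>> archive recite(p=/mugo_og)
<< feti
>> archive listout(p=/)
<< [floke/, mugo_og, zicra]


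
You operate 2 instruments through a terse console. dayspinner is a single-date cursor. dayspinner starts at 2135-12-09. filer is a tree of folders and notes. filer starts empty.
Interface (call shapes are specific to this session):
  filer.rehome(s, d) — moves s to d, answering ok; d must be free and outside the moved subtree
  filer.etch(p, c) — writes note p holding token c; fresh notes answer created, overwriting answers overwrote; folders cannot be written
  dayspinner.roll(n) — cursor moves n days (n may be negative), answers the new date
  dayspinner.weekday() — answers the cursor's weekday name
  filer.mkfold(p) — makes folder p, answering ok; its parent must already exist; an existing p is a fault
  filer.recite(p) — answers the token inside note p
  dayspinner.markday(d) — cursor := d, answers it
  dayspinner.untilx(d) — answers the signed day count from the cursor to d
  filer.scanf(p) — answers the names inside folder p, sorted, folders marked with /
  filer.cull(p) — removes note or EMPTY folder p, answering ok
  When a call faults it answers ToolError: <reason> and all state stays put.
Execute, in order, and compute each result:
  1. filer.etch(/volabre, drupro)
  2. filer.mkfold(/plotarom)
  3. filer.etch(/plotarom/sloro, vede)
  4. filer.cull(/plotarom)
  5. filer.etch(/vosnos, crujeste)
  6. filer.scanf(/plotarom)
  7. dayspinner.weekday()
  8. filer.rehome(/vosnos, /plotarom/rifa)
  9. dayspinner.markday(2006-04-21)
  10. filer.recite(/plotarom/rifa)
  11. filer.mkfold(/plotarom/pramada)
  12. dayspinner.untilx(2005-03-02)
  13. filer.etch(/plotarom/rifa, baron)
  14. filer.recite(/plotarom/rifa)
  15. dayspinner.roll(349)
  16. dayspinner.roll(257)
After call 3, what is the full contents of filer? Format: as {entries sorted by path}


Answer: {plotarom/, plotarom/sloro=vede, volabre=drupro}

Derivation:
// etch(/volabre, drupro) => created
// mkfold(/plotarom) => ok
// etch(/plotarom/sloro, vede) => created
// cull(/plotarom) => ToolError: not empty
// etch(/vosnos, crujeste) => created
// scanf(/plotarom) => [sloro]
// weekday() => Friday
// rehome(/vosnos, /plotarom/rifa) => ok
// markday(2006-04-21) => 2006-04-21
// recite(/plotarom/rifa) => crujeste
// mkfold(/plotarom/pramada) => ok
// untilx(2005-03-02) => -415
// etch(/plotarom/rifa, baron) => overwrote
// recite(/plotarom/rifa) => baron
// roll(349) => 2007-04-05
// roll(257) => 2007-12-18


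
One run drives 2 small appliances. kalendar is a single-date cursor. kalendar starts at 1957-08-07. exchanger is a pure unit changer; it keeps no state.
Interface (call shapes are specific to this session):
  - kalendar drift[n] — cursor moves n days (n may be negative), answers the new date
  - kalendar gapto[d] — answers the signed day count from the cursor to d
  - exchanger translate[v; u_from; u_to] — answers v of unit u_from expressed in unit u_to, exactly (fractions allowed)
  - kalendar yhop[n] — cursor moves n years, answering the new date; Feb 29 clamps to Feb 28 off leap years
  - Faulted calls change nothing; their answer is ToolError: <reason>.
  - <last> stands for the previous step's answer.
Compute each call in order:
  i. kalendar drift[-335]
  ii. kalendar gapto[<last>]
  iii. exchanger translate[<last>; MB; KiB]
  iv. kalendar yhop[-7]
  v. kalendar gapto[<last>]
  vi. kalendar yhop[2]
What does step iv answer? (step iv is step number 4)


[in] kalendar drift n→-335
:: 1956-09-06
[in] kalendar gapto d→<last>
:: 0
[in] exchanger translate v→<last> u_from→MB u_to→KiB
:: 0
[in] kalendar yhop n→-7
:: 1949-09-06
[in] kalendar gapto d→<last>
:: 0
[in] kalendar yhop n→2
:: 1951-09-06

Answer: 1949-09-06


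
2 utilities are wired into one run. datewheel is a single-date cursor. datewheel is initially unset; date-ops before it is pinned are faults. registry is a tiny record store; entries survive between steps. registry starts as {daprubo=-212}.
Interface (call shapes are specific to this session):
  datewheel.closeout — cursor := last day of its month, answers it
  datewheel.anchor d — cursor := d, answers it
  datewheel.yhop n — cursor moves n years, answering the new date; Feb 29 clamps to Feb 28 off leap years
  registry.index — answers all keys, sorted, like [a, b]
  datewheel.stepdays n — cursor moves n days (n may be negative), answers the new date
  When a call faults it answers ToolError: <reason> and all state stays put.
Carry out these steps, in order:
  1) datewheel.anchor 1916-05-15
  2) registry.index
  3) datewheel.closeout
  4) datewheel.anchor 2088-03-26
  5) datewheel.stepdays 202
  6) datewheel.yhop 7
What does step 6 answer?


# 1. anchor(1916-05-15) ~> 1916-05-15
# 2. index() ~> [daprubo]
# 3. closeout() ~> 1916-05-31
# 4. anchor(2088-03-26) ~> 2088-03-26
# 5. stepdays(202) ~> 2088-10-14
# 6. yhop(7) ~> 2095-10-14

Answer: 2095-10-14


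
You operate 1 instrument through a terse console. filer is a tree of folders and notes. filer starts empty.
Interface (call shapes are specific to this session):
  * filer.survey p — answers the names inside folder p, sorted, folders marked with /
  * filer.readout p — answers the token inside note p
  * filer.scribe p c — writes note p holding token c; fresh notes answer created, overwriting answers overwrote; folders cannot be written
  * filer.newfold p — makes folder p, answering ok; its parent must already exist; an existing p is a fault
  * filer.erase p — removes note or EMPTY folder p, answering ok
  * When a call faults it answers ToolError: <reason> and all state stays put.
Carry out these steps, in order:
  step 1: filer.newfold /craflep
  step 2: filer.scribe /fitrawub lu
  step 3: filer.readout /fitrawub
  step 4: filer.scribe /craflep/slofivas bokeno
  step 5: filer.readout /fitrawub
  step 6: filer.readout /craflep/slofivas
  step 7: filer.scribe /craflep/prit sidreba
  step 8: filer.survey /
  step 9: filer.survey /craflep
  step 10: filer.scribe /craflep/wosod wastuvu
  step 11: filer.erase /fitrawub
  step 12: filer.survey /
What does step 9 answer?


Answer: [prit, slofivas]

Derivation:
==> filer.newfold(p=/craflep)
<== ok
==> filer.scribe(p=/fitrawub, c=lu)
<== created
==> filer.readout(p=/fitrawub)
<== lu
==> filer.scribe(p=/craflep/slofivas, c=bokeno)
<== created
==> filer.readout(p=/fitrawub)
<== lu
==> filer.readout(p=/craflep/slofivas)
<== bokeno
==> filer.scribe(p=/craflep/prit, c=sidreba)
<== created
==> filer.survey(p=/)
<== [craflep/, fitrawub]
==> filer.survey(p=/craflep)
<== [prit, slofivas]
==> filer.scribe(p=/craflep/wosod, c=wastuvu)
<== created
==> filer.erase(p=/fitrawub)
<== ok
==> filer.survey(p=/)
<== [craflep/]


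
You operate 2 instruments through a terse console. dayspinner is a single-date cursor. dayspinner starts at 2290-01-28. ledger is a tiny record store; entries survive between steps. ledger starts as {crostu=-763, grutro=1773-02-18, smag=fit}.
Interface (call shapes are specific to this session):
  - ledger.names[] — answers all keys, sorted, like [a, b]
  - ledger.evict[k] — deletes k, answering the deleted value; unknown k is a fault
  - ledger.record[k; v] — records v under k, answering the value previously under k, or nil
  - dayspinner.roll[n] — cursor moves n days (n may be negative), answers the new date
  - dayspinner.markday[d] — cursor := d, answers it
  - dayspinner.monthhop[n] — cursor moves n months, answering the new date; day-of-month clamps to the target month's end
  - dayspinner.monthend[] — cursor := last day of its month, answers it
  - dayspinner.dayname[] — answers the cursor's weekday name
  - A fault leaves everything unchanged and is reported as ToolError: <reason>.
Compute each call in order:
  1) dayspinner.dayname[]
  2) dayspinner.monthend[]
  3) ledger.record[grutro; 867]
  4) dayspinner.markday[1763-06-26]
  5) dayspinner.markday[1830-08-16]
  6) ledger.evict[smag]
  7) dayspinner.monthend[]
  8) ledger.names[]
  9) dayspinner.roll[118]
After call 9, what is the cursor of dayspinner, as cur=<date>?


! dayspinner.dayname() ~> Tuesday
! dayspinner.monthend() ~> 2290-01-31
! ledger.record(k=grutro, v=867) ~> 1773-02-18
! dayspinner.markday(d=1763-06-26) ~> 1763-06-26
! dayspinner.markday(d=1830-08-16) ~> 1830-08-16
! ledger.evict(k=smag) ~> fit
! dayspinner.monthend() ~> 1830-08-31
! ledger.names() ~> [crostu, grutro]
! dayspinner.roll(n=118) ~> 1830-12-27

Answer: cur=1830-12-27


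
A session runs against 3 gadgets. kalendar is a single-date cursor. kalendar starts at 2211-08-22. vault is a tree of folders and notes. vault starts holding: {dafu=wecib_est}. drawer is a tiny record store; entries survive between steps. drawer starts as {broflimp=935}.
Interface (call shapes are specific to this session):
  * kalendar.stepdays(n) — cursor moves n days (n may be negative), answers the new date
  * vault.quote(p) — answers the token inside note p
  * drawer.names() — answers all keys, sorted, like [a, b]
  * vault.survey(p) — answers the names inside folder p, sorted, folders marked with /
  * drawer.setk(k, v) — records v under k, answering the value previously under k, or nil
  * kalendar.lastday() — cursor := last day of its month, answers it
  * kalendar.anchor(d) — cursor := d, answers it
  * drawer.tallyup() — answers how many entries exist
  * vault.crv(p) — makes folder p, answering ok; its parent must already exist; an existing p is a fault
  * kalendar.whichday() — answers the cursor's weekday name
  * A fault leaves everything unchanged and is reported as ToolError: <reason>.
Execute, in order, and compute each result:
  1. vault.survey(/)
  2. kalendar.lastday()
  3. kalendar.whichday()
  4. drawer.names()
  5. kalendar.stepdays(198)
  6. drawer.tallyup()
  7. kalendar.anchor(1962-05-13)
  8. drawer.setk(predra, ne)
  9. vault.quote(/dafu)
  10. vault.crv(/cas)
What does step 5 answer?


;; 1. survey(p: /) => [dafu]
;; 2. lastday() => 2211-08-31
;; 3. whichday() => Saturday
;; 4. names() => [broflimp]
;; 5. stepdays(n: 198) => 2212-03-16
;; 6. tallyup() => 1
;; 7. anchor(d: 1962-05-13) => 1962-05-13
;; 8. setk(k: predra, v: ne) => nil
;; 9. quote(p: /dafu) => wecib_est
;; 10. crv(p: /cas) => ok

Answer: 2212-03-16


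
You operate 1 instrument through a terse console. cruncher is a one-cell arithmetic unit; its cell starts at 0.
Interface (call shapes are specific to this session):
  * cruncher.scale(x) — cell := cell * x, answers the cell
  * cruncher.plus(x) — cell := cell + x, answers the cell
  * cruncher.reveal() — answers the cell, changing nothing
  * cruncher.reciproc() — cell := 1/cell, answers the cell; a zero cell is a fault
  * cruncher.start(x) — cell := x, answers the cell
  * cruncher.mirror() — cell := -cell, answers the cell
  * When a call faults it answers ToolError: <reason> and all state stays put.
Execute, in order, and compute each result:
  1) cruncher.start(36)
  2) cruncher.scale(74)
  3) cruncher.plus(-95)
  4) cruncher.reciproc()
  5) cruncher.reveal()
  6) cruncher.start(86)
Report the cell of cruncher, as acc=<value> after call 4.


CALL start[x→36]
RET  36
CALL scale[x→74]
RET  2664
CALL plus[x→-95]
RET  2569
CALL reciproc[]
RET  1/2569
CALL reveal[]
RET  1/2569
CALL start[x→86]
RET  86

Answer: acc=1/2569


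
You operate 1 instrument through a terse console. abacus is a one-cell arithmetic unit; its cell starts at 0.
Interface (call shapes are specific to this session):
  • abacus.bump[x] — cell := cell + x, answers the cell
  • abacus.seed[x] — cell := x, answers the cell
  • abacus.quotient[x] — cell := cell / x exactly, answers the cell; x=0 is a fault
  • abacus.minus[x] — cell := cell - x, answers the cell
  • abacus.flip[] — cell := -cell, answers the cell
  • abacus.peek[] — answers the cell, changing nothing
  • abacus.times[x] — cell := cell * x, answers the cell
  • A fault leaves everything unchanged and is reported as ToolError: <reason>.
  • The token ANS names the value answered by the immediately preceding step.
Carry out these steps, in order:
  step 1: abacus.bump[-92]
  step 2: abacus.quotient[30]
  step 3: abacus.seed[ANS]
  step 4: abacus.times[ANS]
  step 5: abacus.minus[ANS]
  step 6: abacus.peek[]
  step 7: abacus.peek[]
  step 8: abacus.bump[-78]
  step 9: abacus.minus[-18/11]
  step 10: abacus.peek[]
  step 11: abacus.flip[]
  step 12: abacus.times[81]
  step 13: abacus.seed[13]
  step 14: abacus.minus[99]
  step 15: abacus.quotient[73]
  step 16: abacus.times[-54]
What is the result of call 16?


Using abacus.bump using x: -92, yielding -92.
I run abacus.quotient using x: 30, — result: -46/15.
I invoke abacus.seed using x: ANS, and observe -46/15.
I try abacus.times using x: ANS, and get 2116/225.
Then abacus.minus using x: ANS: 0.
I invoke abacus.peek(), yielding 0.
Invoking abacus.peek(), — result: 0.
Using abacus.bump using x: -78, → -78.
I invoke abacus.minus using x: -18/11, — result: -840/11.
Now I run abacus.peek, yielding -840/11.
Using abacus.flip(): 840/11.
Next I call abacus.times using x: 81, → 68040/11.
Invoking abacus.seed using x: 13, — result: 13.
Calling abacus.minus using x: 99, which returns -86.
I call abacus.quotient using x: 73, and see -86/73.
Calling abacus.times using x: -54, yielding 4644/73.

Answer: 4644/73


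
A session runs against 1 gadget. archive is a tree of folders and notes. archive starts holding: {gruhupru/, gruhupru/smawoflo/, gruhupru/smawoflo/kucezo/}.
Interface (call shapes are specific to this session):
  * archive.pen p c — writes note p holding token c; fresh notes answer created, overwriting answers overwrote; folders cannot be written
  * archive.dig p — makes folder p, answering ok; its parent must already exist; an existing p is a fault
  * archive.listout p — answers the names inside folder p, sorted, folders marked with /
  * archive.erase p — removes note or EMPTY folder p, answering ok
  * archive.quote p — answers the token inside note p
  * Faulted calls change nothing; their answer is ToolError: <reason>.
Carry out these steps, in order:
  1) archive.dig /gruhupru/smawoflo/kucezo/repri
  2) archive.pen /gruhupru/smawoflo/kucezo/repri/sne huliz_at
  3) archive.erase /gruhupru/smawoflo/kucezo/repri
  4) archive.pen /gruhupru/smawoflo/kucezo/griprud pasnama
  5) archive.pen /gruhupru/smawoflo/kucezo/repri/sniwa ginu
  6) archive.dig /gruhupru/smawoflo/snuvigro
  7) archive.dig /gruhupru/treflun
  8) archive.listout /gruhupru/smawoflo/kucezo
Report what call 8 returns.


-- archive.dig(p='/gruhupru/smawoflo/kucezo/repri') => ok
-- archive.pen(p='/gruhupru/smawoflo/kucezo/repri/sne', c='huliz_at') => created
-- archive.erase(p='/gruhupru/smawoflo/kucezo/repri') => ToolError: not empty
-- archive.pen(p='/gruhupru/smawoflo/kucezo/griprud', c='pasnama') => created
-- archive.pen(p='/gruhupru/smawoflo/kucezo/repri/sniwa', c='ginu') => created
-- archive.dig(p='/gruhupru/smawoflo/snuvigro') => ok
-- archive.dig(p='/gruhupru/treflun') => ok
-- archive.listout(p='/gruhupru/smawoflo/kucezo') => [griprud, repri/]

Answer: [griprud, repri/]
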